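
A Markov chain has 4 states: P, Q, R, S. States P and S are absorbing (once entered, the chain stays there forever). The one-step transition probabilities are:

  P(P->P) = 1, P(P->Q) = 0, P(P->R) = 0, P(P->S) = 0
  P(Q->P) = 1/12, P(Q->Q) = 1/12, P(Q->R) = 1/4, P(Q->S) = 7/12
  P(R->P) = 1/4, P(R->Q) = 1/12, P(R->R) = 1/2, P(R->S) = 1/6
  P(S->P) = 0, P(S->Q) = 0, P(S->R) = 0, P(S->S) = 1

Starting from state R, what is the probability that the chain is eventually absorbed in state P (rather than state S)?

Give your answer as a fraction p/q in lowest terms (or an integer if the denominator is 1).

Answer: 34/63

Derivation:
Let a_i = P(absorbed in P | start in state i).
Boundary conditions: a_P = 1, a_S = 0.
For each transient state i, a_i = sum_j P(i->j) * a_j:
  a_Q = 1/12*a_P + 1/12*a_Q + 1/4*a_R + 7/12*a_S
  a_R = 1/4*a_P + 1/12*a_Q + 1/2*a_R + 1/6*a_S

Substituting a_P = 1 and a_S = 0, rearrange to (I - Q) a = r where r[i] = P(i -> P):
  [11/12, -1/4] . (a_Q, a_R) = 1/12
  [-1/12, 1/2] . (a_Q, a_R) = 1/4

Solving yields:
  a_Q = 5/21
  a_R = 34/63

Starting state is R, so the absorption probability is a_R = 34/63.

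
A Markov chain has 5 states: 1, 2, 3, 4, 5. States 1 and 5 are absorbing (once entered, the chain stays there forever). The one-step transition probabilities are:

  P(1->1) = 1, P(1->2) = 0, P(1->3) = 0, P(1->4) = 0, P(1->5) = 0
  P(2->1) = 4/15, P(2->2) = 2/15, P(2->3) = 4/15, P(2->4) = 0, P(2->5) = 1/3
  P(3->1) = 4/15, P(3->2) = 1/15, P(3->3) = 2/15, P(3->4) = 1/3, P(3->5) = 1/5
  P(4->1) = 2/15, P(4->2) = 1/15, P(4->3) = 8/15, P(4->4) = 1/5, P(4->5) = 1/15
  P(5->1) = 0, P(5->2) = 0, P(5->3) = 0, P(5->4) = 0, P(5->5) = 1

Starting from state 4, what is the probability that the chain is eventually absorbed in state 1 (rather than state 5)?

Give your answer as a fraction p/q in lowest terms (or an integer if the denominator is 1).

Let a_i = P(absorbed in 1 | start in state i).
Boundary conditions: a_1 = 1, a_5 = 0.
For each transient state i, a_i = sum_j P(i->j) * a_j:
  a_2 = 4/15*a_1 + 2/15*a_2 + 4/15*a_3 + 0*a_4 + 1/3*a_5
  a_3 = 4/15*a_1 + 1/15*a_2 + 2/15*a_3 + 1/3*a_4 + 1/5*a_5
  a_4 = 2/15*a_1 + 1/15*a_2 + 8/15*a_3 + 1/5*a_4 + 1/15*a_5

Substituting a_1 = 1 and a_5 = 0, rearrange to (I - Q) a = r where r[i] = P(i -> 1):
  [13/15, -4/15, 0] . (a_2, a_3, a_4) = 4/15
  [-1/15, 13/15, -1/3] . (a_2, a_3, a_4) = 4/15
  [-1/15, -8/15, 4/5] . (a_2, a_3, a_4) = 2/15

Solving yields:
  a_2 = 29/60
  a_3 = 137/240
  a_4 = 47/80

Starting state is 4, so the absorption probability is a_4 = 47/80.

Answer: 47/80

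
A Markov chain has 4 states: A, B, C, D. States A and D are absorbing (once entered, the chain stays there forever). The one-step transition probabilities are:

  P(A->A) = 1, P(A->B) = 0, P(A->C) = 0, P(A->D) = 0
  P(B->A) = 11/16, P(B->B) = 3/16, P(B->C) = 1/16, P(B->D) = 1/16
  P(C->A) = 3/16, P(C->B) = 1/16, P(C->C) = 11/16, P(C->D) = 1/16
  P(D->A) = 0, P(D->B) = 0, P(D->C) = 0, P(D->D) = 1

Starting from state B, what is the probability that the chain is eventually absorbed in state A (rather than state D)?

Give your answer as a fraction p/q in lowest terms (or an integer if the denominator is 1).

Let a_i = P(absorbed in A | start in state i).
Boundary conditions: a_A = 1, a_D = 0.
For each transient state i, a_i = sum_j P(i->j) * a_j:
  a_B = 11/16*a_A + 3/16*a_B + 1/16*a_C + 1/16*a_D
  a_C = 3/16*a_A + 1/16*a_B + 11/16*a_C + 1/16*a_D

Substituting a_A = 1 and a_D = 0, rearrange to (I - Q) a = r where r[i] = P(i -> A):
  [13/16, -1/16] . (a_B, a_C) = 11/16
  [-1/16, 5/16] . (a_B, a_C) = 3/16

Solving yields:
  a_B = 29/32
  a_C = 25/32

Starting state is B, so the absorption probability is a_B = 29/32.

Answer: 29/32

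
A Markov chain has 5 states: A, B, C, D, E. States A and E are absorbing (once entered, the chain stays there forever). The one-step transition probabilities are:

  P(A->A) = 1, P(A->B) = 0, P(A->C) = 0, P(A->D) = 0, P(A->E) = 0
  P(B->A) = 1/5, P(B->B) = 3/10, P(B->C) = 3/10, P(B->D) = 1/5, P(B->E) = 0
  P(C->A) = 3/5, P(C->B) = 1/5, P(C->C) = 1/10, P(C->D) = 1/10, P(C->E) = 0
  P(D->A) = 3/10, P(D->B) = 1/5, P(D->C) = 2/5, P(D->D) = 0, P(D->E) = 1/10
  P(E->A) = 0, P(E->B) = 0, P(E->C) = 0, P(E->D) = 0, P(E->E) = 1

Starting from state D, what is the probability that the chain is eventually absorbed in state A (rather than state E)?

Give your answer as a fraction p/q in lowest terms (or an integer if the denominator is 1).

Answer: 427/484

Derivation:
Let a_i = P(absorbed in A | start in state i).
Boundary conditions: a_A = 1, a_E = 0.
For each transient state i, a_i = sum_j P(i->j) * a_j:
  a_B = 1/5*a_A + 3/10*a_B + 3/10*a_C + 1/5*a_D + 0*a_E
  a_C = 3/5*a_A + 1/5*a_B + 1/10*a_C + 1/10*a_D + 0*a_E
  a_D = 3/10*a_A + 1/5*a_B + 2/5*a_C + 0*a_D + 1/10*a_E

Substituting a_A = 1 and a_E = 0, rearrange to (I - Q) a = r where r[i] = P(i -> A):
  [7/10, -3/10, -1/5] . (a_B, a_C, a_D) = 1/5
  [-1/5, 9/10, -1/10] . (a_B, a_C, a_D) = 3/5
  [-1/5, -2/5, 1] . (a_B, a_C, a_D) = 3/10

Solving yields:
  a_B = 463/484
  a_C = 43/44
  a_D = 427/484

Starting state is D, so the absorption probability is a_D = 427/484.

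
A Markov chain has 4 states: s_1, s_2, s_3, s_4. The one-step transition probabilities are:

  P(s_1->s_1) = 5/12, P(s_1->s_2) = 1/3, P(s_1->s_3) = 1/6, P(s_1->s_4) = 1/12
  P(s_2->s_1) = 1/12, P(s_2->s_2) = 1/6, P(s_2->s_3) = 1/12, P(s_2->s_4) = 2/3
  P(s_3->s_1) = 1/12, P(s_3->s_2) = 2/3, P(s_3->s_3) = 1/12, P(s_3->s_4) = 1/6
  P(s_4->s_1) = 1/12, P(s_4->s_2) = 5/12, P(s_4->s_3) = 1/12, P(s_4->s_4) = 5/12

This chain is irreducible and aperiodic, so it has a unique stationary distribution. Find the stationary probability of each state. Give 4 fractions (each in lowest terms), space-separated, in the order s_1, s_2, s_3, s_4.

The stationary distribution satisfies pi = pi * P, i.e.:
  pi_s_1 = 5/12*pi_s_1 + 1/12*pi_s_2 + 1/12*pi_s_3 + 1/12*pi_s_4
  pi_s_2 = 1/3*pi_s_1 + 1/6*pi_s_2 + 2/3*pi_s_3 + 5/12*pi_s_4
  pi_s_3 = 1/6*pi_s_1 + 1/12*pi_s_2 + 1/12*pi_s_3 + 1/12*pi_s_4
  pi_s_4 = 1/12*pi_s_1 + 2/3*pi_s_2 + 1/6*pi_s_3 + 5/12*pi_s_4
with normalization: pi_s_1 + pi_s_2 + pi_s_3 + pi_s_4 = 1.

Using the first 3 balance equations plus normalization, the linear system A*pi = b is:
  [-7/12, 1/12, 1/12, 1/12] . pi = 0
  [1/3, -5/6, 2/3, 5/12] . pi = 0
  [1/6, 1/12, -11/12, 1/12] . pi = 0
  [1, 1, 1, 1] . pi = 1

Solving yields:
  pi_s_1 = 1/8
  pi_s_2 = 11/32
  pi_s_3 = 3/32
  pi_s_4 = 7/16

Verification (pi * P):
  1/8*5/12 + 11/32*1/12 + 3/32*1/12 + 7/16*1/12 = 1/8 = pi_s_1  (ok)
  1/8*1/3 + 11/32*1/6 + 3/32*2/3 + 7/16*5/12 = 11/32 = pi_s_2  (ok)
  1/8*1/6 + 11/32*1/12 + 3/32*1/12 + 7/16*1/12 = 3/32 = pi_s_3  (ok)
  1/8*1/12 + 11/32*2/3 + 3/32*1/6 + 7/16*5/12 = 7/16 = pi_s_4  (ok)

Answer: 1/8 11/32 3/32 7/16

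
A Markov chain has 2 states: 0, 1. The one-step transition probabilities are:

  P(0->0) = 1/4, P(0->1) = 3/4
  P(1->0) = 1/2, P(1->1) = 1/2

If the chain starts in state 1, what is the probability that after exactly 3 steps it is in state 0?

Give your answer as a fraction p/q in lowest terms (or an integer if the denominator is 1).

Computing P^3 by repeated multiplication:
P^1 =
  0: [1/4, 3/4]
  1: [1/2, 1/2]
P^2 =
  0: [7/16, 9/16]
  1: [3/8, 5/8]
P^3 =
  0: [25/64, 39/64]
  1: [13/32, 19/32]

(P^3)[1 -> 0] = 13/32

Answer: 13/32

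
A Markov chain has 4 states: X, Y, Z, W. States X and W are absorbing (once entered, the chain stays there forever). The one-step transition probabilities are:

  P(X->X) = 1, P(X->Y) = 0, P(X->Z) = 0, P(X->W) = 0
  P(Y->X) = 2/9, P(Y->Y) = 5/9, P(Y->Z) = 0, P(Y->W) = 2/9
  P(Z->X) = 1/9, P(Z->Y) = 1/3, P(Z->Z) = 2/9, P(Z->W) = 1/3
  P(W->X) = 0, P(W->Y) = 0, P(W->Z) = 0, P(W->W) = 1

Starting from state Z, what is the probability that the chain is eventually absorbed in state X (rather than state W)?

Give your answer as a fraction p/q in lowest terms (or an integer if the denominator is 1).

Let a_i = P(absorbed in X | start in state i).
Boundary conditions: a_X = 1, a_W = 0.
For each transient state i, a_i = sum_j P(i->j) * a_j:
  a_Y = 2/9*a_X + 5/9*a_Y + 0*a_Z + 2/9*a_W
  a_Z = 1/9*a_X + 1/3*a_Y + 2/9*a_Z + 1/3*a_W

Substituting a_X = 1 and a_W = 0, rearrange to (I - Q) a = r where r[i] = P(i -> X):
  [4/9, 0] . (a_Y, a_Z) = 2/9
  [-1/3, 7/9] . (a_Y, a_Z) = 1/9

Solving yields:
  a_Y = 1/2
  a_Z = 5/14

Starting state is Z, so the absorption probability is a_Z = 5/14.

Answer: 5/14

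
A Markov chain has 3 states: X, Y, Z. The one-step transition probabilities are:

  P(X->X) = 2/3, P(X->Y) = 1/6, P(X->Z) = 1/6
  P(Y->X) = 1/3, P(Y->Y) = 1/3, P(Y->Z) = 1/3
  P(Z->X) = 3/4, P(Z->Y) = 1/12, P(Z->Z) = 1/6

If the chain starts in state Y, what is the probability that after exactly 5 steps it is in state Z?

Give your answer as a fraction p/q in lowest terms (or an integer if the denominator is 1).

Answer: 3059/15552

Derivation:
Computing P^5 by repeated multiplication:
P^1 =
  X: [2/3, 1/6, 1/6]
  Y: [1/3, 1/3, 1/3]
  Z: [3/4, 1/12, 1/6]
P^2 =
  X: [5/8, 13/72, 7/36]
  Y: [7/12, 7/36, 2/9]
  Z: [47/72, 1/6, 13/72]
P^3 =
  X: [269/432, 13/72, 85/432]
  Y: [67/108, 13/72, 43/216]
  Z: [541/864, 155/864, 7/36]
P^4 =
  X: [3229/5184, 935/5184, 85/432]
  Y: [1615/2592, 467/2592, 85/432]
  Z: [1615/2592, 935/5184, 1019/5184]
P^5 =
  X: [1211/1944, 5609/31104, 6119/31104]
  Y: [9689/15552, 701/3888, 3059/15552]
  Z: [12917/20736, 11219/62208, 6119/31104]

(P^5)[Y -> Z] = 3059/15552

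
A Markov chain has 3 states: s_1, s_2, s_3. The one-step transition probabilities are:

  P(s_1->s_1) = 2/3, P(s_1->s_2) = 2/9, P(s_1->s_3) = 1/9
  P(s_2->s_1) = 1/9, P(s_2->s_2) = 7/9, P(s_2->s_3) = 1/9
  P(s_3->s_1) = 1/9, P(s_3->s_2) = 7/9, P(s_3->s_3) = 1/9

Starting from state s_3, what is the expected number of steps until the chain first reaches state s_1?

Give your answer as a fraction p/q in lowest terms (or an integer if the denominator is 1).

Let h_i = expected steps to first reach s_1 from state i.
Boundary: h_s_1 = 0.
First-step equations for the other states:
  h_s_2 = 1 + 1/9*h_s_1 + 7/9*h_s_2 + 1/9*h_s_3
  h_s_3 = 1 + 1/9*h_s_1 + 7/9*h_s_2 + 1/9*h_s_3

Substituting h_s_1 = 0 and rearranging gives the linear system (I - Q) h = 1:
  [2/9, -1/9] . (h_s_2, h_s_3) = 1
  [-7/9, 8/9] . (h_s_2, h_s_3) = 1

Solving yields:
  h_s_2 = 9
  h_s_3 = 9

Starting state is s_3, so the expected hitting time is h_s_3 = 9.

Answer: 9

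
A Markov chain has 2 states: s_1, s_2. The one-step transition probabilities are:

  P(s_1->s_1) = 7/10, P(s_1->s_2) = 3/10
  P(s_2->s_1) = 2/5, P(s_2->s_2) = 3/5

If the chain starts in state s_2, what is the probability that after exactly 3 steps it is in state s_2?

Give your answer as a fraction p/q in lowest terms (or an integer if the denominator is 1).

Computing P^3 by repeated multiplication:
P^1 =
  s_1: [7/10, 3/10]
  s_2: [2/5, 3/5]
P^2 =
  s_1: [61/100, 39/100]
  s_2: [13/25, 12/25]
P^3 =
  s_1: [583/1000, 417/1000]
  s_2: [139/250, 111/250]

(P^3)[s_2 -> s_2] = 111/250

Answer: 111/250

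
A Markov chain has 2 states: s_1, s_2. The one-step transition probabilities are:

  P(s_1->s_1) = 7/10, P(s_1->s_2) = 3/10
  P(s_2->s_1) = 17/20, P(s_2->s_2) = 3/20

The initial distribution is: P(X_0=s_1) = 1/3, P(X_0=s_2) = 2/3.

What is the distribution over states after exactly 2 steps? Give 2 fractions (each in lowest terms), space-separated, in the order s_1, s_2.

Answer: 73/100 27/100

Derivation:
Propagating the distribution step by step (d_{t+1} = d_t * P):
d_0 = (s_1=1/3, s_2=2/3)
  d_1[s_1] = 1/3*7/10 + 2/3*17/20 = 4/5
  d_1[s_2] = 1/3*3/10 + 2/3*3/20 = 1/5
d_1 = (s_1=4/5, s_2=1/5)
  d_2[s_1] = 4/5*7/10 + 1/5*17/20 = 73/100
  d_2[s_2] = 4/5*3/10 + 1/5*3/20 = 27/100
d_2 = (s_1=73/100, s_2=27/100)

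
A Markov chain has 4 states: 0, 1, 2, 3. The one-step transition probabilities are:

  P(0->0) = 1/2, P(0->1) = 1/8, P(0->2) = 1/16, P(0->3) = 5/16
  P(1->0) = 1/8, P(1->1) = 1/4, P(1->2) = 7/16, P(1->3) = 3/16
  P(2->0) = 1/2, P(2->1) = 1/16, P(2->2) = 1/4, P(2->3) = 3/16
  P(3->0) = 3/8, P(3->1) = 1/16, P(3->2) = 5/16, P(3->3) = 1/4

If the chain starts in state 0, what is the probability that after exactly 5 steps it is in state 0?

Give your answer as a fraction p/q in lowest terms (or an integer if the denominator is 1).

Answer: 223801/524288

Derivation:
Computing P^5 by repeated multiplication:
P^1 =
  0: [1/2, 1/8, 1/16, 5/16]
  1: [1/8, 1/4, 7/16, 3/16]
  2: [1/2, 1/16, 1/4, 3/16]
  3: [3/8, 1/16, 5/16, 1/4]
P^2 =
  0: [53/128, 15/128, 51/256, 69/256]
  1: [49/128, 15/128, 73/256, 55/256]
  2: [29/64, 27/256, 23/128, 67/256]
  3: [57/128, 25/256, 53/256, 1/4]
P^3 =
  0: [865/2048, 113/1024, 865/4096, 1049/4096]
  1: [879/2048, 111/1024, 875/4096, 1019/4096]
  2: [219/512, 453/4096, 103/512, 1067/4096]
  3: [885/2048, 445/4096, 821/4096, 265/1024]
P^4 =
  0: [13979/32768, 3591/32768, 13599/65536, 16797/65536]
  1: [14033/32768, 3593/32768, 13461/65536, 16823/65536]
  2: [6979/16384, 7207/65536, 6777/32768, 16859/65536]
  3: [13989/32768, 7201/65536, 13469/65536, 2111/8192]
P^5 =
  0: [223801/524288, 3595/32768, 216613/1048576, 269321/1048576]
  1: [223763/524288, 14395/131072, 216327/1048576, 269563/1048576]
  2: [13979/32768, 115073/1048576, 54219/262144, 269299/1048576]
  3: [223653/524288, 115117/1048576, 216701/1048576, 67363/262144]

(P^5)[0 -> 0] = 223801/524288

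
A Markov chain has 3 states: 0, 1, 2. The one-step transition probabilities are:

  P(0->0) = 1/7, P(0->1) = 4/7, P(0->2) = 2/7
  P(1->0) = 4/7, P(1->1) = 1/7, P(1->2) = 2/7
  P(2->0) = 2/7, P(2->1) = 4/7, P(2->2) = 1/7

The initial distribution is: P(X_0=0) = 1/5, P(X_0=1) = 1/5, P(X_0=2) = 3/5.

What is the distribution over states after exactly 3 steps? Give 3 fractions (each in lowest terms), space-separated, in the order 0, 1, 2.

Answer: 115/343 713/1715 61/245

Derivation:
Propagating the distribution step by step (d_{t+1} = d_t * P):
d_0 = (0=1/5, 1=1/5, 2=3/5)
  d_1[0] = 1/5*1/7 + 1/5*4/7 + 3/5*2/7 = 11/35
  d_1[1] = 1/5*4/7 + 1/5*1/7 + 3/5*4/7 = 17/35
  d_1[2] = 1/5*2/7 + 1/5*2/7 + 3/5*1/7 = 1/5
d_1 = (0=11/35, 1=17/35, 2=1/5)
  d_2[0] = 11/35*1/7 + 17/35*4/7 + 1/5*2/7 = 93/245
  d_2[1] = 11/35*4/7 + 17/35*1/7 + 1/5*4/7 = 89/245
  d_2[2] = 11/35*2/7 + 17/35*2/7 + 1/5*1/7 = 9/35
d_2 = (0=93/245, 1=89/245, 2=9/35)
  d_3[0] = 93/245*1/7 + 89/245*4/7 + 9/35*2/7 = 115/343
  d_3[1] = 93/245*4/7 + 89/245*1/7 + 9/35*4/7 = 713/1715
  d_3[2] = 93/245*2/7 + 89/245*2/7 + 9/35*1/7 = 61/245
d_3 = (0=115/343, 1=713/1715, 2=61/245)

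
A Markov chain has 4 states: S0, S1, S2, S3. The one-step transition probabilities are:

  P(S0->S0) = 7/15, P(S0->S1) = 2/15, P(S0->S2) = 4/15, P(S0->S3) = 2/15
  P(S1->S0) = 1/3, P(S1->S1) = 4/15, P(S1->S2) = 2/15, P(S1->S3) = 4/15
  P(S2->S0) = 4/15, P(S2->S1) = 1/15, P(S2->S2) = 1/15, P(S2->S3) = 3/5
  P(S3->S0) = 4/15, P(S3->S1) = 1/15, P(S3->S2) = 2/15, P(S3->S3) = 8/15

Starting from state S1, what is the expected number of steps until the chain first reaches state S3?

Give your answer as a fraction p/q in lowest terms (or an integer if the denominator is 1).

Let h_i = expected steps to first reach S3 from state i.
Boundary: h_S3 = 0.
First-step equations for the other states:
  h_S0 = 1 + 7/15*h_S0 + 2/15*h_S1 + 4/15*h_S2 + 2/15*h_S3
  h_S1 = 1 + 1/3*h_S0 + 4/15*h_S1 + 2/15*h_S2 + 4/15*h_S3
  h_S2 = 1 + 4/15*h_S0 + 1/15*h_S1 + 1/15*h_S2 + 3/5*h_S3

Substituting h_S3 = 0 and rearranging gives the linear system (I - Q) h = 1:
  [8/15, -2/15, -4/15] . (h_S0, h_S1, h_S2) = 1
  [-1/3, 11/15, -2/15] . (h_S0, h_S1, h_S2) = 1
  [-4/15, -1/15, 14/15] . (h_S0, h_S1, h_S2) = 1

Solving yields:
  h_S0 = 145/36
  h_S1 = 175/48
  h_S2 = 715/288

Starting state is S1, so the expected hitting time is h_S1 = 175/48.

Answer: 175/48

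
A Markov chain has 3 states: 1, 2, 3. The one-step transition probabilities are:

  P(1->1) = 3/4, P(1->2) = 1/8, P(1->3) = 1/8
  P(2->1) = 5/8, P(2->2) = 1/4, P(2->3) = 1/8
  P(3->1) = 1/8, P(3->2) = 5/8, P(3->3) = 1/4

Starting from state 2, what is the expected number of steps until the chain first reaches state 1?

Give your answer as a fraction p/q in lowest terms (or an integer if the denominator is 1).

Answer: 56/31

Derivation:
Let h_i = expected steps to first reach 1 from state i.
Boundary: h_1 = 0.
First-step equations for the other states:
  h_2 = 1 + 5/8*h_1 + 1/4*h_2 + 1/8*h_3
  h_3 = 1 + 1/8*h_1 + 5/8*h_2 + 1/4*h_3

Substituting h_1 = 0 and rearranging gives the linear system (I - Q) h = 1:
  [3/4, -1/8] . (h_2, h_3) = 1
  [-5/8, 3/4] . (h_2, h_3) = 1

Solving yields:
  h_2 = 56/31
  h_3 = 88/31

Starting state is 2, so the expected hitting time is h_2 = 56/31.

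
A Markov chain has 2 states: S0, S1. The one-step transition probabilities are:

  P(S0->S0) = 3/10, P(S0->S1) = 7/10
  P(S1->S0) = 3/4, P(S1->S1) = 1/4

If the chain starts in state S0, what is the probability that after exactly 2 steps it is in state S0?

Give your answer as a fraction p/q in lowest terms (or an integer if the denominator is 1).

Answer: 123/200

Derivation:
Computing P^2 by repeated multiplication:
P^1 =
  S0: [3/10, 7/10]
  S1: [3/4, 1/4]
P^2 =
  S0: [123/200, 77/200]
  S1: [33/80, 47/80]

(P^2)[S0 -> S0] = 123/200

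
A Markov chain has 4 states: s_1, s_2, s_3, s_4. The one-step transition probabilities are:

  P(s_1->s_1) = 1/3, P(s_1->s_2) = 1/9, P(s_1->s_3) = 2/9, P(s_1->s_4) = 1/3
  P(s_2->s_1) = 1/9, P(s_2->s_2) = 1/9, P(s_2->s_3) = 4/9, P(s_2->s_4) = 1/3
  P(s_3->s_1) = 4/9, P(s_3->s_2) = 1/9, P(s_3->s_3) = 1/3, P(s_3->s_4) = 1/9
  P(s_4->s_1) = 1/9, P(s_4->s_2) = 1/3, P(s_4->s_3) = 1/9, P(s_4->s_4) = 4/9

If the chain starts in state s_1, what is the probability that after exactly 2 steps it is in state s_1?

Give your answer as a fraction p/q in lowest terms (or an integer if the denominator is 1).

Answer: 7/27

Derivation:
Computing P^2 by repeated multiplication:
P^1 =
  s_1: [1/3, 1/9, 2/9, 1/3]
  s_2: [1/9, 1/9, 4/9, 1/3]
  s_3: [4/9, 1/9, 1/3, 1/9]
  s_4: [1/9, 1/3, 1/9, 4/9]
P^2 =
  s_1: [7/27, 5/27, 19/81, 26/81]
  s_2: [23/81, 5/27, 7/27, 22/81]
  s_3: [26/81, 11/81, 22/81, 22/81]
  s_4: [14/81, 17/81, 7/27, 29/81]

(P^2)[s_1 -> s_1] = 7/27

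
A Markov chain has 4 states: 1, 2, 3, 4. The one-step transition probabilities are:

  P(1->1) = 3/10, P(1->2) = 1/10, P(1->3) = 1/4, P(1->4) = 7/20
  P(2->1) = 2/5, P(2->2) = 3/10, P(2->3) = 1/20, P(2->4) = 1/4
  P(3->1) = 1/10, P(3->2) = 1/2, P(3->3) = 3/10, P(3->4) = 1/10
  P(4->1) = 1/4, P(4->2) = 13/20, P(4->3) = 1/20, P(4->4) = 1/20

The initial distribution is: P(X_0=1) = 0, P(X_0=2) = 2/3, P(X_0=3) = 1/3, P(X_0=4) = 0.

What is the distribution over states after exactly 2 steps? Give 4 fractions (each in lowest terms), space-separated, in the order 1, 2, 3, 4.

Answer: 3/10 101/300 43/300 11/50

Derivation:
Propagating the distribution step by step (d_{t+1} = d_t * P):
d_0 = (1=0, 2=2/3, 3=1/3, 4=0)
  d_1[1] = 0*3/10 + 2/3*2/5 + 1/3*1/10 + 0*1/4 = 3/10
  d_1[2] = 0*1/10 + 2/3*3/10 + 1/3*1/2 + 0*13/20 = 11/30
  d_1[3] = 0*1/4 + 2/3*1/20 + 1/3*3/10 + 0*1/20 = 2/15
  d_1[4] = 0*7/20 + 2/3*1/4 + 1/3*1/10 + 0*1/20 = 1/5
d_1 = (1=3/10, 2=11/30, 3=2/15, 4=1/5)
  d_2[1] = 3/10*3/10 + 11/30*2/5 + 2/15*1/10 + 1/5*1/4 = 3/10
  d_2[2] = 3/10*1/10 + 11/30*3/10 + 2/15*1/2 + 1/5*13/20 = 101/300
  d_2[3] = 3/10*1/4 + 11/30*1/20 + 2/15*3/10 + 1/5*1/20 = 43/300
  d_2[4] = 3/10*7/20 + 11/30*1/4 + 2/15*1/10 + 1/5*1/20 = 11/50
d_2 = (1=3/10, 2=101/300, 3=43/300, 4=11/50)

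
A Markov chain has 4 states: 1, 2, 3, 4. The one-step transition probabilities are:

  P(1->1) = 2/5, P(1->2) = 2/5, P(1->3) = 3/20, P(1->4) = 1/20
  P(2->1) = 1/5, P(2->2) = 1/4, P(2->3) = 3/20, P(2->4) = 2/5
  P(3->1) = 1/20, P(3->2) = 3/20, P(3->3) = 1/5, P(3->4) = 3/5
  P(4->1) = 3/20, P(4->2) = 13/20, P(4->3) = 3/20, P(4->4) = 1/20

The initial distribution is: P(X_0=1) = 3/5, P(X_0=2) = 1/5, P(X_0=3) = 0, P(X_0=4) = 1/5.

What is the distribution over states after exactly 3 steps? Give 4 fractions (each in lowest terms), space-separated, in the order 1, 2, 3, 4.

Answer: 2091/10000 15243/40000 1263/8000 5039/20000

Derivation:
Propagating the distribution step by step (d_{t+1} = d_t * P):
d_0 = (1=3/5, 2=1/5, 3=0, 4=1/5)
  d_1[1] = 3/5*2/5 + 1/5*1/5 + 0*1/20 + 1/5*3/20 = 31/100
  d_1[2] = 3/5*2/5 + 1/5*1/4 + 0*3/20 + 1/5*13/20 = 21/50
  d_1[3] = 3/5*3/20 + 1/5*3/20 + 0*1/5 + 1/5*3/20 = 3/20
  d_1[4] = 3/5*1/20 + 1/5*2/5 + 0*3/5 + 1/5*1/20 = 3/25
d_1 = (1=31/100, 2=21/50, 3=3/20, 4=3/25)
  d_2[1] = 31/100*2/5 + 21/50*1/5 + 3/20*1/20 + 3/25*3/20 = 467/2000
  d_2[2] = 31/100*2/5 + 21/50*1/4 + 3/20*3/20 + 3/25*13/20 = 659/2000
  d_2[3] = 31/100*3/20 + 21/50*3/20 + 3/20*1/5 + 3/25*3/20 = 63/400
  d_2[4] = 31/100*1/20 + 21/50*2/5 + 3/20*3/5 + 3/25*1/20 = 559/2000
d_2 = (1=467/2000, 2=659/2000, 3=63/400, 4=559/2000)
  d_3[1] = 467/2000*2/5 + 659/2000*1/5 + 63/400*1/20 + 559/2000*3/20 = 2091/10000
  d_3[2] = 467/2000*2/5 + 659/2000*1/4 + 63/400*3/20 + 559/2000*13/20 = 15243/40000
  d_3[3] = 467/2000*3/20 + 659/2000*3/20 + 63/400*1/5 + 559/2000*3/20 = 1263/8000
  d_3[4] = 467/2000*1/20 + 659/2000*2/5 + 63/400*3/5 + 559/2000*1/20 = 5039/20000
d_3 = (1=2091/10000, 2=15243/40000, 3=1263/8000, 4=5039/20000)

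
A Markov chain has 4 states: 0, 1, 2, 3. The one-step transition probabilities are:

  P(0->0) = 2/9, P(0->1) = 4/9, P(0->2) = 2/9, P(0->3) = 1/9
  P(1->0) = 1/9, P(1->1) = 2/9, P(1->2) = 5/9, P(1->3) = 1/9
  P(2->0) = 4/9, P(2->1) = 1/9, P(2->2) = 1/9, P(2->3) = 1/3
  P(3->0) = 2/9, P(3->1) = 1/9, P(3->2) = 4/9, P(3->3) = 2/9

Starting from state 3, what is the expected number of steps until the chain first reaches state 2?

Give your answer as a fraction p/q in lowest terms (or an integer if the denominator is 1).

Answer: 45/19

Derivation:
Let h_i = expected steps to first reach 2 from state i.
Boundary: h_2 = 0.
First-step equations for the other states:
  h_0 = 1 + 2/9*h_0 + 4/9*h_1 + 2/9*h_2 + 1/9*h_3
  h_1 = 1 + 1/9*h_0 + 2/9*h_1 + 5/9*h_2 + 1/9*h_3
  h_3 = 1 + 2/9*h_0 + 1/9*h_1 + 4/9*h_2 + 2/9*h_3

Substituting h_2 = 0 and rearranging gives the linear system (I - Q) h = 1:
  [7/9, -4/9, -1/9] . (h_0, h_1, h_3) = 1
  [-1/9, 7/9, -1/9] . (h_0, h_1, h_3) = 1
  [-2/9, -1/9, 7/9] . (h_0, h_1, h_3) = 1

Solving yields:
  h_0 = 264/95
  h_1 = 192/95
  h_3 = 45/19

Starting state is 3, so the expected hitting time is h_3 = 45/19.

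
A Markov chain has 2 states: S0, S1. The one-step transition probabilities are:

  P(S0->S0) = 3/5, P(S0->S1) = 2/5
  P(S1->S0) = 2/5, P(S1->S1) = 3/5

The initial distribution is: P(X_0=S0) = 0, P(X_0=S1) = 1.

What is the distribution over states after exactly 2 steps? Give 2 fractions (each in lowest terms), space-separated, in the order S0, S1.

Answer: 12/25 13/25

Derivation:
Propagating the distribution step by step (d_{t+1} = d_t * P):
d_0 = (S0=0, S1=1)
  d_1[S0] = 0*3/5 + 1*2/5 = 2/5
  d_1[S1] = 0*2/5 + 1*3/5 = 3/5
d_1 = (S0=2/5, S1=3/5)
  d_2[S0] = 2/5*3/5 + 3/5*2/5 = 12/25
  d_2[S1] = 2/5*2/5 + 3/5*3/5 = 13/25
d_2 = (S0=12/25, S1=13/25)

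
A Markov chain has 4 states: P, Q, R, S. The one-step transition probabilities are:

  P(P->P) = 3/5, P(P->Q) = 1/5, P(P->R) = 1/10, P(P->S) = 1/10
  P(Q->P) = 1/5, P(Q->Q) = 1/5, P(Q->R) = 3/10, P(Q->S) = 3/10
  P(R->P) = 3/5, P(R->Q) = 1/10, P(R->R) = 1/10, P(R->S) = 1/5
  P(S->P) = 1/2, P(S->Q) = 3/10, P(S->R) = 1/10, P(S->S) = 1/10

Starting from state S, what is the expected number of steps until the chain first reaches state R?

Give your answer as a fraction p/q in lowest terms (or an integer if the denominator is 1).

Let h_i = expected steps to first reach R from state i.
Boundary: h_R = 0.
First-step equations for the other states:
  h_P = 1 + 3/5*h_P + 1/5*h_Q + 1/10*h_R + 1/10*h_S
  h_Q = 1 + 1/5*h_P + 1/5*h_Q + 3/10*h_R + 3/10*h_S
  h_S = 1 + 1/2*h_P + 3/10*h_Q + 1/10*h_R + 1/10*h_S

Substituting h_R = 0 and rearranging gives the linear system (I - Q) h = 1:
  [2/5, -1/5, -1/10] . (h_P, h_Q, h_S) = 1
  [-1/5, 4/5, -3/10] . (h_P, h_Q, h_S) = 1
  [-1/2, -3/10, 9/10] . (h_P, h_Q, h_S) = 1

Solving yields:
  h_P = 7
  h_Q = 39/7
  h_S = 48/7

Starting state is S, so the expected hitting time is h_S = 48/7.

Answer: 48/7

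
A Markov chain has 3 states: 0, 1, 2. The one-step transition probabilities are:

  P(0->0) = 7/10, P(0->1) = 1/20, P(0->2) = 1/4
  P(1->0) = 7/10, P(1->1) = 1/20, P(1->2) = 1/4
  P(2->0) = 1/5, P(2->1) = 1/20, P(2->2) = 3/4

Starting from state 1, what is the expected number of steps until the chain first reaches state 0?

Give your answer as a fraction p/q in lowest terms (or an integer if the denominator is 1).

Answer: 20/9

Derivation:
Let h_i = expected steps to first reach 0 from state i.
Boundary: h_0 = 0.
First-step equations for the other states:
  h_1 = 1 + 7/10*h_0 + 1/20*h_1 + 1/4*h_2
  h_2 = 1 + 1/5*h_0 + 1/20*h_1 + 3/4*h_2

Substituting h_0 = 0 and rearranging gives the linear system (I - Q) h = 1:
  [19/20, -1/4] . (h_1, h_2) = 1
  [-1/20, 1/4] . (h_1, h_2) = 1

Solving yields:
  h_1 = 20/9
  h_2 = 40/9

Starting state is 1, so the expected hitting time is h_1 = 20/9.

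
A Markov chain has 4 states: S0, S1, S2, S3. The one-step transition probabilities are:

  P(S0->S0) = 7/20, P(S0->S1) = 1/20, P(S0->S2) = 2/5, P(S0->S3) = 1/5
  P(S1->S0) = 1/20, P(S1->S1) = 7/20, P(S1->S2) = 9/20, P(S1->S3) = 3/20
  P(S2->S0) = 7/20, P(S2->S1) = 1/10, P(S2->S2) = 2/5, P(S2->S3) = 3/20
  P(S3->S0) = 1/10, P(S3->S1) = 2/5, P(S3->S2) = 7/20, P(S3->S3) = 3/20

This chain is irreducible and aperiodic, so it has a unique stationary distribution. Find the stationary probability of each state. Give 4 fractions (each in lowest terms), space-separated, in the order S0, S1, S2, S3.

The stationary distribution satisfies pi = pi * P, i.e.:
  pi_S0 = 7/20*pi_S0 + 1/20*pi_S1 + 7/20*pi_S2 + 1/10*pi_S3
  pi_S1 = 1/20*pi_S0 + 7/20*pi_S1 + 1/10*pi_S2 + 2/5*pi_S3
  pi_S2 = 2/5*pi_S0 + 9/20*pi_S1 + 2/5*pi_S2 + 7/20*pi_S3
  pi_S3 = 1/5*pi_S0 + 3/20*pi_S1 + 3/20*pi_S2 + 3/20*pi_S3
with normalization: pi_S0 + pi_S1 + pi_S2 + pi_S3 = 1.

Using the first 3 balance equations plus normalization, the linear system A*pi = b is:
  [-13/20, 1/20, 7/20, 1/10] . pi = 0
  [1/20, -13/20, 1/10, 2/5] . pi = 0
  [2/5, 9/20, -3/5, 7/20] . pi = 0
  [1, 1, 1, 1] . pi = 1

Solving yields:
  pi_S0 = 509/1997
  pi_S1 = 1087/5991
  pi_S2 = 2402/5991
  pi_S3 = 325/1997

Verification (pi * P):
  509/1997*7/20 + 1087/5991*1/20 + 2402/5991*7/20 + 325/1997*1/10 = 509/1997 = pi_S0  (ok)
  509/1997*1/20 + 1087/5991*7/20 + 2402/5991*1/10 + 325/1997*2/5 = 1087/5991 = pi_S1  (ok)
  509/1997*2/5 + 1087/5991*9/20 + 2402/5991*2/5 + 325/1997*7/20 = 2402/5991 = pi_S2  (ok)
  509/1997*1/5 + 1087/5991*3/20 + 2402/5991*3/20 + 325/1997*3/20 = 325/1997 = pi_S3  (ok)

Answer: 509/1997 1087/5991 2402/5991 325/1997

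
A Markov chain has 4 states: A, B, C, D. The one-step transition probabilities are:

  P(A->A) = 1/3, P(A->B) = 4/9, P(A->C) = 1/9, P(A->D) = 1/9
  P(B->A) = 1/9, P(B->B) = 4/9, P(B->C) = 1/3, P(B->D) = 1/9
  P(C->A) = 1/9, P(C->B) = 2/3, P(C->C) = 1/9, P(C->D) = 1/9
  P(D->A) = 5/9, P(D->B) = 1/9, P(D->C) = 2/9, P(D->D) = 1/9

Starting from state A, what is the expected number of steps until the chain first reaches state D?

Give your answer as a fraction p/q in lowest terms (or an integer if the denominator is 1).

Let h_i = expected steps to first reach D from state i.
Boundary: h_D = 0.
First-step equations for the other states:
  h_A = 1 + 1/3*h_A + 4/9*h_B + 1/9*h_C + 1/9*h_D
  h_B = 1 + 1/9*h_A + 4/9*h_B + 1/3*h_C + 1/9*h_D
  h_C = 1 + 1/9*h_A + 2/3*h_B + 1/9*h_C + 1/9*h_D

Substituting h_D = 0 and rearranging gives the linear system (I - Q) h = 1:
  [2/3, -4/9, -1/9] . (h_A, h_B, h_C) = 1
  [-1/9, 5/9, -1/3] . (h_A, h_B, h_C) = 1
  [-1/9, -2/3, 8/9] . (h_A, h_B, h_C) = 1

Solving yields:
  h_A = 9
  h_B = 9
  h_C = 9

Starting state is A, so the expected hitting time is h_A = 9.

Answer: 9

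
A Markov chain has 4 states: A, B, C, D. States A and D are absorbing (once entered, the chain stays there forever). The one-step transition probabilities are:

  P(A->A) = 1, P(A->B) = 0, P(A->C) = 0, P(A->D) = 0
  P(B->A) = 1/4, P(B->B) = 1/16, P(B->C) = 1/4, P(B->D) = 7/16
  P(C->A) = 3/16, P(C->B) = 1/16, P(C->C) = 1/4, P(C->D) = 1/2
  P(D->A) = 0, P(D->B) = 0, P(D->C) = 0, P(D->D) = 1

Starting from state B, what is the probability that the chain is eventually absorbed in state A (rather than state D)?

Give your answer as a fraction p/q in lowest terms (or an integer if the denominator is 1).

Answer: 15/44

Derivation:
Let a_i = P(absorbed in A | start in state i).
Boundary conditions: a_A = 1, a_D = 0.
For each transient state i, a_i = sum_j P(i->j) * a_j:
  a_B = 1/4*a_A + 1/16*a_B + 1/4*a_C + 7/16*a_D
  a_C = 3/16*a_A + 1/16*a_B + 1/4*a_C + 1/2*a_D

Substituting a_A = 1 and a_D = 0, rearrange to (I - Q) a = r where r[i] = P(i -> A):
  [15/16, -1/4] . (a_B, a_C) = 1/4
  [-1/16, 3/4] . (a_B, a_C) = 3/16

Solving yields:
  a_B = 15/44
  a_C = 49/176

Starting state is B, so the absorption probability is a_B = 15/44.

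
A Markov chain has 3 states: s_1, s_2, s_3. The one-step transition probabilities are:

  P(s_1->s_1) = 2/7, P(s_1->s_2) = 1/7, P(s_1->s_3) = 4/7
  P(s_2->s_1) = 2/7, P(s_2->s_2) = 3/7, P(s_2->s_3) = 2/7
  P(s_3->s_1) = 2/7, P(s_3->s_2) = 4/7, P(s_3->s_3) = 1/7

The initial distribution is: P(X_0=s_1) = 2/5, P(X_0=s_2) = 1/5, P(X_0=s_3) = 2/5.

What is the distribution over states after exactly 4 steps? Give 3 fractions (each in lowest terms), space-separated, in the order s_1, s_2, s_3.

Propagating the distribution step by step (d_{t+1} = d_t * P):
d_0 = (s_1=2/5, s_2=1/5, s_3=2/5)
  d_1[s_1] = 2/5*2/7 + 1/5*2/7 + 2/5*2/7 = 2/7
  d_1[s_2] = 2/5*1/7 + 1/5*3/7 + 2/5*4/7 = 13/35
  d_1[s_3] = 2/5*4/7 + 1/5*2/7 + 2/5*1/7 = 12/35
d_1 = (s_1=2/7, s_2=13/35, s_3=12/35)
  d_2[s_1] = 2/7*2/7 + 13/35*2/7 + 12/35*2/7 = 2/7
  d_2[s_2] = 2/7*1/7 + 13/35*3/7 + 12/35*4/7 = 97/245
  d_2[s_3] = 2/7*4/7 + 13/35*2/7 + 12/35*1/7 = 78/245
d_2 = (s_1=2/7, s_2=97/245, s_3=78/245)
  d_3[s_1] = 2/7*2/7 + 97/245*2/7 + 78/245*2/7 = 2/7
  d_3[s_2] = 2/7*1/7 + 97/245*3/7 + 78/245*4/7 = 673/1715
  d_3[s_3] = 2/7*4/7 + 97/245*2/7 + 78/245*1/7 = 552/1715
d_3 = (s_1=2/7, s_2=673/1715, s_3=552/1715)
  d_4[s_1] = 2/7*2/7 + 673/1715*2/7 + 552/1715*2/7 = 2/7
  d_4[s_2] = 2/7*1/7 + 673/1715*3/7 + 552/1715*4/7 = 4717/12005
  d_4[s_3] = 2/7*4/7 + 673/1715*2/7 + 552/1715*1/7 = 3858/12005
d_4 = (s_1=2/7, s_2=4717/12005, s_3=3858/12005)

Answer: 2/7 4717/12005 3858/12005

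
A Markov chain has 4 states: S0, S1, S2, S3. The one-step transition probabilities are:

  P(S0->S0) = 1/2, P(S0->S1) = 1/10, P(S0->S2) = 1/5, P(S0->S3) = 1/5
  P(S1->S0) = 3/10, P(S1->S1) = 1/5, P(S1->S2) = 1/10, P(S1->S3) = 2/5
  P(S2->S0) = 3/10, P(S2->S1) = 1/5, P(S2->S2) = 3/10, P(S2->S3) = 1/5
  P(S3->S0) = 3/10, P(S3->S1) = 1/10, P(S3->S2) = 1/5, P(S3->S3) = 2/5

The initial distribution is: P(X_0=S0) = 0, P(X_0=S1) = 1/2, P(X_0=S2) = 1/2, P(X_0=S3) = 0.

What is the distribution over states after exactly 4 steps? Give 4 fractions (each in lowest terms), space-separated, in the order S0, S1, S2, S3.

Answer: 234/625 67/500 259/1250 711/2500

Derivation:
Propagating the distribution step by step (d_{t+1} = d_t * P):
d_0 = (S0=0, S1=1/2, S2=1/2, S3=0)
  d_1[S0] = 0*1/2 + 1/2*3/10 + 1/2*3/10 + 0*3/10 = 3/10
  d_1[S1] = 0*1/10 + 1/2*1/5 + 1/2*1/5 + 0*1/10 = 1/5
  d_1[S2] = 0*1/5 + 1/2*1/10 + 1/2*3/10 + 0*1/5 = 1/5
  d_1[S3] = 0*1/5 + 1/2*2/5 + 1/2*1/5 + 0*2/5 = 3/10
d_1 = (S0=3/10, S1=1/5, S2=1/5, S3=3/10)
  d_2[S0] = 3/10*1/2 + 1/5*3/10 + 1/5*3/10 + 3/10*3/10 = 9/25
  d_2[S1] = 3/10*1/10 + 1/5*1/5 + 1/5*1/5 + 3/10*1/10 = 7/50
  d_2[S2] = 3/10*1/5 + 1/5*1/10 + 1/5*3/10 + 3/10*1/5 = 1/5
  d_2[S3] = 3/10*1/5 + 1/5*2/5 + 1/5*1/5 + 3/10*2/5 = 3/10
d_2 = (S0=9/25, S1=7/50, S2=1/5, S3=3/10)
  d_3[S0] = 9/25*1/2 + 7/50*3/10 + 1/5*3/10 + 3/10*3/10 = 93/250
  d_3[S1] = 9/25*1/10 + 7/50*1/5 + 1/5*1/5 + 3/10*1/10 = 67/500
  d_3[S2] = 9/25*1/5 + 7/50*1/10 + 1/5*3/10 + 3/10*1/5 = 103/500
  d_3[S3] = 9/25*1/5 + 7/50*2/5 + 1/5*1/5 + 3/10*2/5 = 36/125
d_3 = (S0=93/250, S1=67/500, S2=103/500, S3=36/125)
  d_4[S0] = 93/250*1/2 + 67/500*3/10 + 103/500*3/10 + 36/125*3/10 = 234/625
  d_4[S1] = 93/250*1/10 + 67/500*1/5 + 103/500*1/5 + 36/125*1/10 = 67/500
  d_4[S2] = 93/250*1/5 + 67/500*1/10 + 103/500*3/10 + 36/125*1/5 = 259/1250
  d_4[S3] = 93/250*1/5 + 67/500*2/5 + 103/500*1/5 + 36/125*2/5 = 711/2500
d_4 = (S0=234/625, S1=67/500, S2=259/1250, S3=711/2500)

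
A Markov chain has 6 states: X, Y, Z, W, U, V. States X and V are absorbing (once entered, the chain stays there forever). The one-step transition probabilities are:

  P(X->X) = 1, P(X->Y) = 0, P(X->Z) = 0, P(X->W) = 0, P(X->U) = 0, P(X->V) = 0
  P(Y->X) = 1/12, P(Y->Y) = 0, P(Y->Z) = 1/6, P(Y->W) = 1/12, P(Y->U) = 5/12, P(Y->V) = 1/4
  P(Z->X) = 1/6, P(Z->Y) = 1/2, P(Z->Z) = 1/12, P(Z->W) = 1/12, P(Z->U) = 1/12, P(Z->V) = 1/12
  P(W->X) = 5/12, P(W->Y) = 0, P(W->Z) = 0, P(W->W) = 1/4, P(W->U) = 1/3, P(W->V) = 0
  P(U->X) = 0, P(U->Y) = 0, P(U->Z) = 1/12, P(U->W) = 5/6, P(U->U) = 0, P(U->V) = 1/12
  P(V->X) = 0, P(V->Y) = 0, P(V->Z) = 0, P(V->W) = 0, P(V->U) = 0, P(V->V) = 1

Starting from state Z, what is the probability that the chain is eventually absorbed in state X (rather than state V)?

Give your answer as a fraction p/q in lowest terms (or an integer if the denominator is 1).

Answer: 174/257

Derivation:
Let a_i = P(absorbed in X | start in state i).
Boundary conditions: a_X = 1, a_V = 0.
For each transient state i, a_i = sum_j P(i->j) * a_j:
  a_Y = 1/12*a_X + 0*a_Y + 1/6*a_Z + 1/12*a_W + 5/12*a_U + 1/4*a_V
  a_Z = 1/6*a_X + 1/2*a_Y + 1/12*a_Z + 1/12*a_W + 1/12*a_U + 1/12*a_V
  a_W = 5/12*a_X + 0*a_Y + 0*a_Z + 1/4*a_W + 1/3*a_U + 0*a_V
  a_U = 0*a_X + 0*a_Y + 1/12*a_Z + 5/6*a_W + 0*a_U + 1/12*a_V

Substituting a_X = 1 and a_V = 0, rearrange to (I - Q) a = r where r[i] = P(i -> X):
  [1, -1/6, -1/12, -5/12] . (a_Y, a_Z, a_W, a_U) = 1/12
  [-1/2, 11/12, -1/12, -1/12] . (a_Y, a_Z, a_W, a_U) = 1/6
  [0, 0, 3/4, -1/3] . (a_Y, a_Z, a_W, a_U) = 5/12
  [0, -1/12, -5/6, 1] . (a_Y, a_Z, a_W, a_U) = 0

Solving yields:
  a_Y = 317/514
  a_Z = 174/257
  a_W = 237/257
  a_U = 212/257

Starting state is Z, so the absorption probability is a_Z = 174/257.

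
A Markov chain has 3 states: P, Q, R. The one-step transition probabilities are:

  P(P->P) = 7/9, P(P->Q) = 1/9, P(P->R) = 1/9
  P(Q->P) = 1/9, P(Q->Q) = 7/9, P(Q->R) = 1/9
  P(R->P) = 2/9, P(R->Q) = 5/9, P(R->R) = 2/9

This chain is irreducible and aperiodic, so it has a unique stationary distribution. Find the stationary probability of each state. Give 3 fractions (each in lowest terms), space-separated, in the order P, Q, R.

The stationary distribution satisfies pi = pi * P, i.e.:
  pi_P = 7/9*pi_P + 1/9*pi_Q + 2/9*pi_R
  pi_Q = 1/9*pi_P + 7/9*pi_Q + 5/9*pi_R
  pi_R = 1/9*pi_P + 1/9*pi_Q + 2/9*pi_R
with normalization: pi_P + pi_Q + pi_R = 1.

Using the first 2 balance equations plus normalization, the linear system A*pi = b is:
  [-2/9, 1/9, 2/9] . pi = 0
  [1/9, -2/9, 5/9] . pi = 0
  [1, 1, 1] . pi = 1

Solving yields:
  pi_P = 3/8
  pi_Q = 1/2
  pi_R = 1/8

Verification (pi * P):
  3/8*7/9 + 1/2*1/9 + 1/8*2/9 = 3/8 = pi_P  (ok)
  3/8*1/9 + 1/2*7/9 + 1/8*5/9 = 1/2 = pi_Q  (ok)
  3/8*1/9 + 1/2*1/9 + 1/8*2/9 = 1/8 = pi_R  (ok)

Answer: 3/8 1/2 1/8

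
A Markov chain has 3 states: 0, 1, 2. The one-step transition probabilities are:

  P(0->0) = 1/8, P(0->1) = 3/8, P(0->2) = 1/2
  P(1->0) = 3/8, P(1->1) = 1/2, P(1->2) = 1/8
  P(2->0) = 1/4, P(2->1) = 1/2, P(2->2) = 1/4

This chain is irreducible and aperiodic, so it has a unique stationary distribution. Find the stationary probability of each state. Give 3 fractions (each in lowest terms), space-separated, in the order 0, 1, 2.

Answer: 20/73 34/73 19/73

Derivation:
The stationary distribution satisfies pi = pi * P, i.e.:
  pi_0 = 1/8*pi_0 + 3/8*pi_1 + 1/4*pi_2
  pi_1 = 3/8*pi_0 + 1/2*pi_1 + 1/2*pi_2
  pi_2 = 1/2*pi_0 + 1/8*pi_1 + 1/4*pi_2
with normalization: pi_0 + pi_1 + pi_2 = 1.

Using the first 2 balance equations plus normalization, the linear system A*pi = b is:
  [-7/8, 3/8, 1/4] . pi = 0
  [3/8, -1/2, 1/2] . pi = 0
  [1, 1, 1] . pi = 1

Solving yields:
  pi_0 = 20/73
  pi_1 = 34/73
  pi_2 = 19/73

Verification (pi * P):
  20/73*1/8 + 34/73*3/8 + 19/73*1/4 = 20/73 = pi_0  (ok)
  20/73*3/8 + 34/73*1/2 + 19/73*1/2 = 34/73 = pi_1  (ok)
  20/73*1/2 + 34/73*1/8 + 19/73*1/4 = 19/73 = pi_2  (ok)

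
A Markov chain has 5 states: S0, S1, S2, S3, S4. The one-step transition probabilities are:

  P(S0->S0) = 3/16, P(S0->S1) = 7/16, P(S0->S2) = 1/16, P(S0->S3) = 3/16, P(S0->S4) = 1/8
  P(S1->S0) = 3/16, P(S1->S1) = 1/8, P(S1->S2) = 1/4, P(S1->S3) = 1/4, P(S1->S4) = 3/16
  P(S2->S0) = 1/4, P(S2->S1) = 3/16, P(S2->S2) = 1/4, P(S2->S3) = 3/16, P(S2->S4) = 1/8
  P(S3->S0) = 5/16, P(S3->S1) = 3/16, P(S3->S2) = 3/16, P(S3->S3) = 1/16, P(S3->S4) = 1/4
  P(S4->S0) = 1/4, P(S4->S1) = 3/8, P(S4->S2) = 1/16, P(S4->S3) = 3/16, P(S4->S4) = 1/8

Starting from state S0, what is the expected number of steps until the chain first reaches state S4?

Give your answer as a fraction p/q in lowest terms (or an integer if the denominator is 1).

Answer: 2768/455

Derivation:
Let h_i = expected steps to first reach S4 from state i.
Boundary: h_S4 = 0.
First-step equations for the other states:
  h_S0 = 1 + 3/16*h_S0 + 7/16*h_S1 + 1/16*h_S2 + 3/16*h_S3 + 1/8*h_S4
  h_S1 = 1 + 3/16*h_S0 + 1/8*h_S1 + 1/4*h_S2 + 1/4*h_S3 + 3/16*h_S4
  h_S2 = 1 + 1/4*h_S0 + 3/16*h_S1 + 1/4*h_S2 + 3/16*h_S3 + 1/8*h_S4
  h_S3 = 1 + 5/16*h_S0 + 3/16*h_S1 + 3/16*h_S2 + 1/16*h_S3 + 1/4*h_S4

Substituting h_S4 = 0 and rearranging gives the linear system (I - Q) h = 1:
  [13/16, -7/16, -1/16, -3/16] . (h_S0, h_S1, h_S2, h_S3) = 1
  [-3/16, 7/8, -1/4, -1/4] . (h_S0, h_S1, h_S2, h_S3) = 1
  [-1/4, -3/16, 3/4, -3/16] . (h_S0, h_S1, h_S2, h_S3) = 1
  [-5/16, -3/16, -3/16, 15/16] . (h_S0, h_S1, h_S2, h_S3) = 1

Solving yields:
  h_S0 = 2768/455
  h_S1 = 7888/1365
  h_S2 = 8432/1365
  h_S3 = 192/35

Starting state is S0, so the expected hitting time is h_S0 = 2768/455.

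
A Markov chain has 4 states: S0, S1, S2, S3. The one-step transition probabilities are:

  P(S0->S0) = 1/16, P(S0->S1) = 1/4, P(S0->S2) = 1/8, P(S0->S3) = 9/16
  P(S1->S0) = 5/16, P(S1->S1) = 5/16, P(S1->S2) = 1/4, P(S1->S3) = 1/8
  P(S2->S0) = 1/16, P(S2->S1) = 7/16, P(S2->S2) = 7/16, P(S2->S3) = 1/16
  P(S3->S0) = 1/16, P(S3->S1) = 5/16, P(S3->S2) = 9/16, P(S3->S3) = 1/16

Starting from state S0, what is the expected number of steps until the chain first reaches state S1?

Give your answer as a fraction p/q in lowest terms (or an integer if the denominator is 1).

Answer: 160/53

Derivation:
Let h_i = expected steps to first reach S1 from state i.
Boundary: h_S1 = 0.
First-step equations for the other states:
  h_S0 = 1 + 1/16*h_S0 + 1/4*h_S1 + 1/8*h_S2 + 9/16*h_S3
  h_S2 = 1 + 1/16*h_S0 + 7/16*h_S1 + 7/16*h_S2 + 1/16*h_S3
  h_S3 = 1 + 1/16*h_S0 + 5/16*h_S1 + 9/16*h_S2 + 1/16*h_S3

Substituting h_S1 = 0 and rearranging gives the linear system (I - Q) h = 1:
  [15/16, -1/8, -9/16] . (h_S0, h_S2, h_S3) = 1
  [-1/16, 9/16, -1/16] . (h_S0, h_S2, h_S3) = 1
  [-1/16, -9/16, 15/16] . (h_S0, h_S2, h_S3) = 1

Solving yields:
  h_S0 = 160/53
  h_S2 = 128/53
  h_S3 = 144/53

Starting state is S0, so the expected hitting time is h_S0 = 160/53.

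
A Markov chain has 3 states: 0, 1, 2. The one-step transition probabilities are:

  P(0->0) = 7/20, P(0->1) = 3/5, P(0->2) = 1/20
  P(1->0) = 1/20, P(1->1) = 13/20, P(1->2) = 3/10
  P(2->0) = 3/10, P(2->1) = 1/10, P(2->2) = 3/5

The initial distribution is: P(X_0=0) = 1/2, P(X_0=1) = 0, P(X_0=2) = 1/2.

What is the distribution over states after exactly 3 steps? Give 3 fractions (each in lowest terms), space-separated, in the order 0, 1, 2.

Answer: 3163/16000 3717/8000 5403/16000

Derivation:
Propagating the distribution step by step (d_{t+1} = d_t * P):
d_0 = (0=1/2, 1=0, 2=1/2)
  d_1[0] = 1/2*7/20 + 0*1/20 + 1/2*3/10 = 13/40
  d_1[1] = 1/2*3/5 + 0*13/20 + 1/2*1/10 = 7/20
  d_1[2] = 1/2*1/20 + 0*3/10 + 1/2*3/5 = 13/40
d_1 = (0=13/40, 1=7/20, 2=13/40)
  d_2[0] = 13/40*7/20 + 7/20*1/20 + 13/40*3/10 = 183/800
  d_2[1] = 13/40*3/5 + 7/20*13/20 + 13/40*1/10 = 91/200
  d_2[2] = 13/40*1/20 + 7/20*3/10 + 13/40*3/5 = 253/800
d_2 = (0=183/800, 1=91/200, 2=253/800)
  d_3[0] = 183/800*7/20 + 91/200*1/20 + 253/800*3/10 = 3163/16000
  d_3[1] = 183/800*3/5 + 91/200*13/20 + 253/800*1/10 = 3717/8000
  d_3[2] = 183/800*1/20 + 91/200*3/10 + 253/800*3/5 = 5403/16000
d_3 = (0=3163/16000, 1=3717/8000, 2=5403/16000)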